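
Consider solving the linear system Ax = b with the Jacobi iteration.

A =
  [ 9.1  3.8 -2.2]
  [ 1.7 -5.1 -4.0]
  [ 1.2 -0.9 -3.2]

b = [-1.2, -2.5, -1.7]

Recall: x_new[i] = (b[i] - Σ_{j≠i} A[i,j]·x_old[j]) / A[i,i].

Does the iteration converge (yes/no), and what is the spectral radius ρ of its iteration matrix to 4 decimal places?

yes, ρ = 0.5857

Let D = diag(9.1, -5.1, -3.2); L, U the strict triangles.
Jacobi T = -D⁻¹(L+U): T[0,2] = -(-2.2)/(9.1) = +0.2418; T[0,0] = 0.
  T[0,:] = [+0.0000  -0.4176  +0.2418]
  T[1,:] = [+0.3333  +0.0000  -0.7843]
  T[2,:] = [+0.3750  -0.2812  +0.0000]
|roots of det(T-λI)|: 0.5857, 0.4135, 0.4135.
ρ(T) = max|λ| = 0.5857; 0.5857 < 1, so it converges for any x₀.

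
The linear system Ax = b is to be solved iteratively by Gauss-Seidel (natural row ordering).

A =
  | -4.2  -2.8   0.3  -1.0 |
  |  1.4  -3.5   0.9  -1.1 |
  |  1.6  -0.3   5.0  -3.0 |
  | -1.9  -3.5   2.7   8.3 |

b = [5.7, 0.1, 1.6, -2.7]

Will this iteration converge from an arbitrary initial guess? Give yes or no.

yes

Write A = D+L+U with D = diag(-4.2, -3.5, 5, 8.3).
GS T = -(D+L)⁻¹U: row 0 first, T[0,1] = -(-2.8)/(-4.2) = -0.6667; later rows by forward substitution.
  T[0,:] = [+0.0000  -0.6667  +0.0714  -0.2381]
  T[1,:] = [+0.0000  -0.2667  +0.2857  -0.4095]
  T[2,:] = [+0.0000  +0.1973  -0.0057  +0.6516]
  T[3,:] = [+0.0000  -0.3293  +0.1387  -0.4392]
moduli |λ_i(T)| = 0.9150, 0.1604, 0.1604, 0.0000.
spectral radius ρ = 0.9150; 0.9150 < 1, so it converges for any x₀.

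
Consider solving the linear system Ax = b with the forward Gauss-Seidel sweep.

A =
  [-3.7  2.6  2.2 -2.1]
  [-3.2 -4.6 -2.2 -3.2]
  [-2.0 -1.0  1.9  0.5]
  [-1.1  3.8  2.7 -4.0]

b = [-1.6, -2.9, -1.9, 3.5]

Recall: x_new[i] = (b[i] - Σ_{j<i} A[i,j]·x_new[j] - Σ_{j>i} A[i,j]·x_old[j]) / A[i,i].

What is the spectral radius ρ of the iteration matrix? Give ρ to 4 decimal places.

Diagonal D = diag(-3.7, -4.6, 1.9, -4); L, U strict lower/upper.
Gauss-Seidel: T = -(D+L)⁻¹U, row 0 first, T[0,2] = -(2.2)/(-3.7) = +0.5946; later rows by forward substitution.
  T[0,:] = [+0.0000, +0.7027, +0.5946, -0.5676]
  T[1,:] = [+0.0000, -0.4888, -0.8919, -0.3008]
  T[2,:] = [+0.0000, +0.4824, +0.1565, -1.0189]
  T[3,:] = [+0.0000, -0.3320, -0.9052, -0.8175]
|roots of det(T-λI)|: 1.4376, 0.2054, 0.0824, 0.0000.
spectral radius ρ = 1.4376; 1.4376 > 1: divergent.

1.4376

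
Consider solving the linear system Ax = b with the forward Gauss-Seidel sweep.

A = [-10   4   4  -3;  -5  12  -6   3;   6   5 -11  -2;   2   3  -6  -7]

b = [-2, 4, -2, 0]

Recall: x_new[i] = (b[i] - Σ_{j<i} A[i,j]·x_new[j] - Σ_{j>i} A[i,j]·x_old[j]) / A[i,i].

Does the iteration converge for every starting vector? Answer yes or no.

yes

Let D = diag(-10, 12, -11, -7); L, U the strict triangles.
T_GS = -(D+L)⁻¹U: row 0 first, T[0,3] = -(-3)/(-10) = -0.3000; later rows by forward substitution.
  T[0,:] = [+0.0000 +0.4000 +0.4000 -0.3000]
  T[1,:] = [+0.0000 +0.1667 +0.6667 -0.3750]
  T[2,:] = [+0.0000 +0.2939 +0.5212 -0.5159]
  T[3,:] = [+0.0000 -0.0662 -0.0468 +0.1958]
|roots of det(T-λI)|: 0.8968, 0.1144, 0.1013, 0.0000.
ρ(T) = max|λ| = 0.8968; 0.8968 < 1, so it converges for any x₀.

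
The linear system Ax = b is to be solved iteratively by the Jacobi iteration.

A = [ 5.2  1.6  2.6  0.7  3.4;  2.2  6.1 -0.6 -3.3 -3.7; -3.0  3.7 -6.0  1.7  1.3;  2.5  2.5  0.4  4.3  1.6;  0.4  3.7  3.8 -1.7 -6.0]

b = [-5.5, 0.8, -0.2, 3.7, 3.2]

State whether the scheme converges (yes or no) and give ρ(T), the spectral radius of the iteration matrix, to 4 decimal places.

A = D + L + U where D = diag(5.2, 6.1, -6, 4.3, -6).
Jacobi: T = -D⁻¹(L+U), T[2,3] = -(1.7)/(-6) = +0.2833; T[2,2] = 0.
  T[0,:] = [+0.0000, -0.3077, -0.5000, -0.1346, -0.6538]
  T[1,:] = [-0.3607, +0.0000, +0.0984, +0.5410, +0.6066]
  T[2,:] = [-0.5000, +0.6167, +0.0000, +0.2833, +0.2167]
  T[3,:] = [-0.5814, -0.5814, -0.0930, +0.0000, -0.3721]
  T[4,:] = [+0.0667, +0.6167, +0.6333, -0.2833, +0.0000]
moduli |λ_i(T)| = 1.1908, 0.5439, 0.5439, 0.3542, 0.3542.
ρ(T) = max|λ| = 1.1908; 1.1908 > 1, so it fails to converge.

no, ρ = 1.1908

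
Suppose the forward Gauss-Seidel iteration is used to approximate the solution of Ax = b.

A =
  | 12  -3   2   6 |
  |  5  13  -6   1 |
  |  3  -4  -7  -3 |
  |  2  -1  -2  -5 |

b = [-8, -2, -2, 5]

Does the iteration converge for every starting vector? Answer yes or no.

Write A = D+L+U with D = diag(12, 13, -7, -5).
T_GS = -(D+L)⁻¹U: row 0 first, T[0,1] = -(-3)/(12) = +0.2500; later rows by forward substitution.
  T[0,:] = [+0.0000, +0.2500, -0.1667, -0.5000]
  T[1,:] = [+0.0000, -0.0962, +0.5256, +0.1154]
  T[2,:] = [+0.0000, +0.1621, -0.3718, -0.7088]
  T[3,:] = [+0.0000, +0.0544, -0.0231, +0.0604]
moduli |λ_i(T)| = 0.6206, 0.1785, 0.1785, 0.0000.
spectral radius ρ = 0.6206; 0.6206 < 1 ⇒ converges.

yes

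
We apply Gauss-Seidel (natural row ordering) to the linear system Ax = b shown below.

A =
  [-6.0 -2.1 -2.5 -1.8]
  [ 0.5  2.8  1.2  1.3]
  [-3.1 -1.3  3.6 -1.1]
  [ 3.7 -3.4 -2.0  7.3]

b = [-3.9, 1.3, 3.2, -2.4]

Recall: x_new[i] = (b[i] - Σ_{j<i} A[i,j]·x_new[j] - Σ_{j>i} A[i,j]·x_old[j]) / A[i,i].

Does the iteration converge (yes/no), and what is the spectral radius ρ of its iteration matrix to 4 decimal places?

yes, ρ = 0.6366

Let D = diag(-6, 2.8, 3.6, 7.3); L, U the strict triangles.
Gauss-Seidel: T = -(D+L)⁻¹U, row 0 first, T[0,1] = -(-2.1)/(-6) = -0.3500; later rows by forward substitution.
  T[0,:] = [+0.0000 -0.3500 -0.4167 -0.3000]
  T[1,:] = [+0.0000 +0.0625 -0.3542 -0.4107]
  T[2,:] = [+0.0000 -0.2788 -0.4867 -0.1011]
  T[3,:] = [+0.0000 +0.1301 -0.0871 -0.0669]
eigenvalue magnitudes: 0.6366, 0.1910, 0.1910, 0.0000.
ρ = 0.6366; 0.6366 < 1, so it converges for any x₀.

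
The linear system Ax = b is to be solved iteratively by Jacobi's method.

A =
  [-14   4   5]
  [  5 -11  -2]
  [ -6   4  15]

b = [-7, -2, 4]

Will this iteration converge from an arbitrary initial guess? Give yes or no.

Split A = D + L + U, D = diag(-14, -11, 15).
Jacobi: T = -D⁻¹(L+U), T[1,0] = -(5)/(-11) = +0.4545; T[1,1] = 0.
  T[0,:] = [+0.0000, +0.2857, +0.3571]
  T[1,:] = [+0.4545, +0.0000, -0.1818]
  T[2,:] = [+0.4000, -0.2667, +0.0000]
moduli |λ_i(T)| = 0.6481, 0.4026, 0.2456.
ρ(T) = max|λ| = 0.6481; 0.6481 < 1, so it converges for any x₀.

yes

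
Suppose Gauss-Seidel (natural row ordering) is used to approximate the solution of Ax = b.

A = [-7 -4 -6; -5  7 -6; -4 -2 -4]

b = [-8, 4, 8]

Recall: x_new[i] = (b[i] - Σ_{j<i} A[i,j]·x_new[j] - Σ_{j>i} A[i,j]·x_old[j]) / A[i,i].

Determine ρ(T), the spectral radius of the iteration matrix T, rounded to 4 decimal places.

0.8819

Split A = D + L + U, D = diag(-7, 7, -4).
T_GS = -(D+L)⁻¹U: row 0 first, T[0,2] = -(-6)/(-7) = -0.8571; later rows by forward substitution.
  T[0,:] = [+0.0000 -0.5714 -0.8571]
  T[1,:] = [+0.0000 -0.4082 +0.2449]
  T[2,:] = [+0.0000 +0.7755 +0.7347]
eigenvalue magnitudes: 0.8819, 0.5554, 0.0000.
spectral radius ρ = 0.8819; 0.8819 < 1: convergent.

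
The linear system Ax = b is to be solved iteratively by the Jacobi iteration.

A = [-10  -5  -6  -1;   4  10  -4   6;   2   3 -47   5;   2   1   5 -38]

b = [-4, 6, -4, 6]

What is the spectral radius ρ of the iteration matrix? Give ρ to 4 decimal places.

0.4741

Let D = diag(-10, 10, -47, -38); L, U the strict triangles.
T_J = -D⁻¹(L+U): T[0,3] = -(-1)/(-10) = -0.1000; T[0,0] = 0.
  T[0,:] = [+0.0000, -0.5000, -0.6000, -0.1000]
  T[1,:] = [-0.4000, +0.0000, +0.4000, -0.6000]
  T[2,:] = [+0.0426, +0.0638, +0.0000, +0.1064]
  T[3,:] = [+0.0526, +0.0263, +0.1316, +0.0000]
|roots of det(T-λI)|: 0.4741, 0.3871, 0.1045, 0.0175.
spectral radius ρ = 0.4741; 0.4741 < 1, so it converges for any x₀.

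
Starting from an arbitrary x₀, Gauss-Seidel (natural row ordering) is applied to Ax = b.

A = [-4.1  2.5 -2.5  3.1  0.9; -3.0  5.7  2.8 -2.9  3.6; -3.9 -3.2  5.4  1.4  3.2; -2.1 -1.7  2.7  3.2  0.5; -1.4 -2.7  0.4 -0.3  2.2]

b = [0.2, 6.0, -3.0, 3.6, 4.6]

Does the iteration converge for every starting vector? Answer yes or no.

no

Let D = diag(-4.1, 5.7, 5.4, 3.2, 2.2); L, U the strict triangles.
T_GS = -(D+L)⁻¹U: row 0 first, T[0,1] = -(2.5)/(-4.1) = +0.6098; later rows by forward substitution.
  T[0,:] = [+0.0000 +0.6098 -0.6098 +0.7561 +0.2195]
  T[1,:] = [+0.0000 +0.3209 -0.8122 +0.9067 -0.5160]
  T[2,:] = [+0.0000 +0.6306 -0.9217 +0.8241 -0.7399]
  T[3,:] = [+0.0000 +0.0386 -0.0540 +0.2825 +0.3379]
  T[4,:] = [+0.0000 +0.6725 -1.2245 +1.4826 -0.3130]
|eigenvalues of T|: 1.1982, 0.8289, 0.2889, 0.0269, 0.0000.
ρ(T) = max|λ| = 1.1982; 1.1982 > 1, so it fails to converge.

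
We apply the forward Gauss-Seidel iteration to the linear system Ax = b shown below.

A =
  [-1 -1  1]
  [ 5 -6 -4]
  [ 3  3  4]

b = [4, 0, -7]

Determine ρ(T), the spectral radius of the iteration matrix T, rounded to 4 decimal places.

1.3333

Split A = D + L + U, D = diag(-1, -6, 4).
GS T = -(D+L)⁻¹U: row 0 first, T[0,1] = -(-1)/(-1) = -1.0000; later rows by forward substitution.
  T[0,:] = [+0.0000  -1.0000  +1.0000]
  T[1,:] = [+0.0000  -0.8333  +0.1667]
  T[2,:] = [+0.0000  +1.3750  -0.8750]
|eigenvalues of T|: 1.3333, 0.3750, 0.0000.
ρ = 1.3333; 1.3333 > 1: divergent.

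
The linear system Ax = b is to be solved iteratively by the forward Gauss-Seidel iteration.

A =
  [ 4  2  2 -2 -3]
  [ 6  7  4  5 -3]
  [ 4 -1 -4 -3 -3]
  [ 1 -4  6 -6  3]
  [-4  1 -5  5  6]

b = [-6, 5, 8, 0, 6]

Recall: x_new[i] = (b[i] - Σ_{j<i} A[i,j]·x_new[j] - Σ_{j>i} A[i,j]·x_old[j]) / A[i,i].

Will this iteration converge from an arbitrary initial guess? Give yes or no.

no

Split A = D + L + U, D = diag(4, 7, -4, -6, 6).
GS T = -(D+L)⁻¹U: row 0 first, T[0,2] = -(2)/(4) = -0.5000; later rows by forward substitution.
  T[0,:] = [+0.0000  -0.5000  -0.5000  +0.5000  +0.7500]
  T[1,:] = [+0.0000  +0.4286  -0.1429  -1.1429  -0.2143]
  T[2,:] = [+0.0000  -0.6071  -0.4643  +0.0357  +0.0536]
  T[3,:] = [+0.0000  -0.9762  -0.4524  +0.8810  +0.8214]
  T[4,:] = [+0.0000  -0.0972  -0.3194  -0.1806  -0.1042]
moduli |λ_i(T)| = 1.6152, 0.7152, 0.3405, 0.1816, 0.0000.
spectral radius ρ = 1.6152; 1.6152 > 1: divergent.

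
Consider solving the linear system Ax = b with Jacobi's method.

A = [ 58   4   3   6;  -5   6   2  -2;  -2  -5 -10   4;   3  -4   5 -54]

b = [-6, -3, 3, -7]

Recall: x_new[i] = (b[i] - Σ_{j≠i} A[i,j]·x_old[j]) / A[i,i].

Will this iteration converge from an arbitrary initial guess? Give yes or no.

Diagonal D = diag(58, 6, -10, -54); L, U strict lower/upper.
Jacobi T = -D⁻¹(L+U): T[0,3] = -(6)/(58) = -0.1034; T[0,0] = 0.
  T[0,:] = [+0.0000 -0.0690 -0.0517 -0.1034]
  T[1,:] = [+0.8333 +0.0000 -0.3333 +0.3333]
  T[2,:] = [-0.2000 -0.5000 +0.0000 +0.4000]
  T[3,:] = [+0.0556 -0.0741 +0.0926 +0.0000]
|eigenvalues of T|: 0.4615, 0.3890, 0.2422, 0.2422.
spectral radius ρ = 0.4615; 0.4615 < 1, so it converges for any x₀.

yes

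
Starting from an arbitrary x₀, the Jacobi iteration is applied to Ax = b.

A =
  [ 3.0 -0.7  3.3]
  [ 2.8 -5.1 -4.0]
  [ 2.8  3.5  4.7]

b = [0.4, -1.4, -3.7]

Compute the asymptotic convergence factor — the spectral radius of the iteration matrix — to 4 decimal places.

1.3363

Diagonal D = diag(3, -5.1, 4.7); L, U strict lower/upper.
Jacobi: T = -D⁻¹(L+U), T[1,0] = -(2.8)/(-5.1) = +0.5490; T[1,1] = 0.
  T[0,:] = [+0.0000, +0.2333, -1.1000]
  T[1,:] = [+0.5490, +0.0000, -0.7843]
  T[2,:] = [-0.5957, -0.7447, +0.0000]
|roots of det(T-λI)|: 1.3363, 0.8363, 0.5000.
ρ(T) = max|λ| = 1.3363; 1.3363 > 1 ⇒ diverges.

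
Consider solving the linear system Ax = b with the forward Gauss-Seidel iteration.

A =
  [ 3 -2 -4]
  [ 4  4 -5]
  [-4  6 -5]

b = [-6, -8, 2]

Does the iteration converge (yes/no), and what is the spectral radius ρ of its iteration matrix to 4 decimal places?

no, ρ = 1.3333

Let D = diag(3, 4, -5); L, U the strict triangles.
GS T = -(D+L)⁻¹U: row 0 first, T[0,1] = -(-2)/(3) = +0.6667; later rows by forward substitution.
  T[0,:] = [+0.0000 +0.6667 +1.3333]
  T[1,:] = [+0.0000 -0.6667 -0.0833]
  T[2,:] = [+0.0000 -1.3333 -1.1667]
|roots of det(T-λI)|: 1.3333, 0.5000, 0.0000.
spectral radius ρ = 1.3333; 1.3333 > 1: divergent.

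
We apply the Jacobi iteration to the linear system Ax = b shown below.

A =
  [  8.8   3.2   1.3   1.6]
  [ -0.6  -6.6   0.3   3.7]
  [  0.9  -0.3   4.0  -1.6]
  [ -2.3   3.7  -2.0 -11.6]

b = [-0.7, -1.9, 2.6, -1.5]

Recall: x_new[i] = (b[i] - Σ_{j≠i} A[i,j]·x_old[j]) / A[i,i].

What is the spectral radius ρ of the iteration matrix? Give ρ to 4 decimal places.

Let D = diag(8.8, -6.6, 4, -11.6); L, U the strict triangles.
Jacobi T = -D⁻¹(L+U): T[2,3] = -(-1.6)/(4) = +0.4000; T[2,2] = 0.
  T[0,:] = [+0.0000, -0.3636, -0.1477, -0.1818]
  T[1,:] = [-0.0909, +0.0000, +0.0455, +0.5606]
  T[2,:] = [-0.2250, +0.0750, +0.0000, +0.4000]
  T[3,:] = [-0.1983, +0.3190, -0.1724, +0.0000]
|λ(T)| sorted: 0.5392, 0.3691, 0.3691, 0.0961.
spectral radius ρ = 0.5392; 0.5392 < 1, so it converges for any x₀.

0.5392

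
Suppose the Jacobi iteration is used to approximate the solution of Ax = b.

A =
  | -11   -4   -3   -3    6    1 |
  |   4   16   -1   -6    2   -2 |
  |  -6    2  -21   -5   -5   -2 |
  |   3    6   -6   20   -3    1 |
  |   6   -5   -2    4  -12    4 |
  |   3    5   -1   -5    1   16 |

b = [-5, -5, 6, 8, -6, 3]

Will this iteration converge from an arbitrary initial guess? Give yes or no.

Diagonal D = diag(-11, 16, -21, 20, -12, 16); L, U strict lower/upper.
Jacobi: T = -D⁻¹(L+U), T[5,2] = -(-1)/(16) = +0.0625; T[5,5] = 0.
  T[0,:] = [+0.0000  -0.3636  -0.2727  -0.2727  +0.5455  +0.0909]
  T[1,:] = [-0.2500  +0.0000  +0.0625  +0.3750  -0.1250  +0.1250]
  T[2,:] = [-0.2857  +0.0952  +0.0000  -0.2381  -0.2381  -0.0952]
  T[3,:] = [-0.1500  -0.3000  +0.3000  +0.0000  +0.1500  -0.0500]
  T[4,:] = [+0.5000  -0.4167  -0.1667  +0.3333  +0.0000  +0.3333]
  T[5,:] = [-0.1875  -0.3125  +0.0625  +0.3125  -0.0625  +0.0000]
moduli |λ_i(T)| = 0.8422, 0.6428, 0.4702, 0.4702, 0.2064, 0.2064.
spectral radius ρ = 0.8422; 0.8422 < 1 ⇒ converges.

yes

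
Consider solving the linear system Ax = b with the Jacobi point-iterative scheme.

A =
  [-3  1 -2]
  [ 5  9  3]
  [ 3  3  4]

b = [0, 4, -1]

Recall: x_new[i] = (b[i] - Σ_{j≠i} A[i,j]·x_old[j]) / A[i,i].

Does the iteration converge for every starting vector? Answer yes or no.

Write A = D+L+U with D = diag(-3, 9, 4).
T_J = -D⁻¹(L+U): T[1,0] = -(5)/(9) = -0.5556; T[1,1] = 0.
  T[0,:] = [+0.0000, +0.3333, -0.6667]
  T[1,:] = [-0.5556, +0.0000, -0.3333]
  T[2,:] = [-0.7500, -0.7500, +0.0000]
|λ(T)| sorted: 0.8856, 0.4686, 0.4686.
ρ = 0.8856; 0.8856 < 1 ⇒ converges.

yes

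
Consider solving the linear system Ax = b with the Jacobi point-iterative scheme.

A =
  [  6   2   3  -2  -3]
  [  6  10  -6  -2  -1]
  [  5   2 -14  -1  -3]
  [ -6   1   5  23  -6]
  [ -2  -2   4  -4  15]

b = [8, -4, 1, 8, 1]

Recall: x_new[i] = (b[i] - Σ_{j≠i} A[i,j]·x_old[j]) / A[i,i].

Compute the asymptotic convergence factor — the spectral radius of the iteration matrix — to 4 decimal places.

A = D + L + U where D = diag(6, 10, -14, 23, 15).
Jacobi T = -D⁻¹(L+U): T[0,4] = -(-3)/(6) = +0.5000; T[0,0] = 0.
  T[0,:] = [+0.0000 -0.3333 -0.5000 +0.3333 +0.5000]
  T[1,:] = [-0.6000 +0.0000 +0.6000 +0.2000 +0.1000]
  T[2,:] = [+0.3571 +0.1429 +0.0000 -0.0714 -0.2143]
  T[3,:] = [+0.2609 -0.0435 -0.2174 +0.0000 +0.2609]
  T[4,:] = [+0.1333 +0.1333 -0.2667 +0.2667 +0.0000]
|λ(T)| sorted: 0.6913, 0.4216, 0.2886, 0.2886, 0.2459.
spectral radius ρ = 0.6913; 0.6913 < 1, so it converges for any x₀.

0.6913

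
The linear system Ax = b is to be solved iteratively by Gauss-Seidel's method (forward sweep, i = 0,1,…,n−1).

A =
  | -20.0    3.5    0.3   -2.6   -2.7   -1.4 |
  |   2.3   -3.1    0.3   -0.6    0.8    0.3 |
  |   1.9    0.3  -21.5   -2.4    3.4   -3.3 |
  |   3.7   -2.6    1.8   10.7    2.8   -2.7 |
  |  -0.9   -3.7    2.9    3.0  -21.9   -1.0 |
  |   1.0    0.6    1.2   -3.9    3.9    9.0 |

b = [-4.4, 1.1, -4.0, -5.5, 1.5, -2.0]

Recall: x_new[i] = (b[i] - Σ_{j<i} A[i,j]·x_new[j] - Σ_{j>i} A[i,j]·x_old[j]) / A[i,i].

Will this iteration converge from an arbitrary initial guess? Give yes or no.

Diagonal D = diag(-20, -3.1, -21.5, 10.7, -21.9, 9); L, U strict lower/upper.
Gauss-Seidel: T = -(D+L)⁻¹U, row 0 first, T[0,1] = -(3.5)/(-20) = +0.1750; later rows by forward substitution.
  T[0,:] = [+0.0000, +0.1750, +0.0150, -0.1300, -0.1350, -0.0700]
  T[1,:] = [+0.0000, +0.1298, +0.1079, -0.2900, +0.1579, +0.0448]
  T[2,:] = [+0.0000, +0.0173, +0.0028, -0.1272, +0.1484, -0.1590]
  T[3,:] = [+0.0000, -0.0319, +0.0206, -0.0041, -0.2016, +0.3142]
  T[4,:] = [+0.0000, -0.0312, -0.0157, +0.0369, -0.0291, -0.0284]
  T[5,:] = [+0.0000, -0.0307, +0.0065, +0.0329, -0.0901, +0.1744]
eigenvalue magnitudes: 0.2527, 0.0932, 0.0932, 0.0373, 0.0307, 0.0000.
spectral radius ρ = 0.2527; 0.2527 < 1: convergent.

yes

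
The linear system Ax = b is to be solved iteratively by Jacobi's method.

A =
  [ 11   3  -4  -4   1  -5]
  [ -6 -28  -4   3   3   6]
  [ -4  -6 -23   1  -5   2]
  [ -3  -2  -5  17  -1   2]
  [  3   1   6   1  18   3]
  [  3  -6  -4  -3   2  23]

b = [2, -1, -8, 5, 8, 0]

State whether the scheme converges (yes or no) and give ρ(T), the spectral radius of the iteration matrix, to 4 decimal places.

yes, ρ = 0.5077

A = D + L + U where D = diag(11, -28, -23, 17, 18, 23).
Jacobi T = -D⁻¹(L+U): T[2,5] = -(2)/(-23) = +0.0870; T[2,2] = 0.
  T[0,:] = [+0.0000  -0.2727  +0.3636  +0.3636  -0.0909  +0.4545]
  T[1,:] = [-0.2143  +0.0000  -0.1429  +0.1071  +0.1071  +0.2143]
  T[2,:] = [-0.1739  -0.2609  +0.0000  +0.0435  -0.2174  +0.0870]
  T[3,:] = [+0.1765  +0.1176  +0.2941  +0.0000  +0.0588  -0.1176]
  T[4,:] = [-0.1667  -0.0556  -0.3333  -0.0556  +0.0000  -0.1667]
  T[5,:] = [-0.1304  +0.2609  +0.1739  +0.1304  -0.0870  +0.0000]
eigenvalue magnitudes: 0.5077, 0.3978, 0.2167, 0.2167, 0.2155, 0.1865.
spectral radius ρ = 0.5077; 0.5077 < 1 ⇒ converges.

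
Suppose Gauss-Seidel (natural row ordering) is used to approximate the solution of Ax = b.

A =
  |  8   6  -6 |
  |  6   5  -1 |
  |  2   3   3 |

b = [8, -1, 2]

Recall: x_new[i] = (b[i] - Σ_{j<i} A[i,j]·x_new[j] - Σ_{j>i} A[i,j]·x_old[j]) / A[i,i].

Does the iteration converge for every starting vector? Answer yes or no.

Diagonal D = diag(8, 5, 3); L, U strict lower/upper.
Gauss-Seidel: T = -(D+L)⁻¹U, row 0 first, T[0,1] = -(6)/(8) = -0.7500; later rows by forward substitution.
  T[0,:] = [+0.0000 -0.7500 +0.7500]
  T[1,:] = [+0.0000 +0.9000 -0.7000]
  T[2,:] = [+0.0000 -0.4000 +0.2000]
|λ(T)| sorted: 1.1844, 0.0844, 0.0000.
spectral radius ρ = 1.1844; 1.1844 > 1, so it fails to converge.

no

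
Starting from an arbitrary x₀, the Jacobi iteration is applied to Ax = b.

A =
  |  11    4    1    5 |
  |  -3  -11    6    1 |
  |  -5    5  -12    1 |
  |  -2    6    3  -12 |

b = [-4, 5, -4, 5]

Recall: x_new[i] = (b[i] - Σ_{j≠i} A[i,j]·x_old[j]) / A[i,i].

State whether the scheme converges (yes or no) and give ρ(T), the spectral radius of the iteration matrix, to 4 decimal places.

yes, ρ = 0.9124

Let D = diag(11, -11, -12, -12); L, U the strict triangles.
T_J = -D⁻¹(L+U): T[2,1] = -(5)/(-12) = +0.4167; T[2,2] = 0.
  T[0,:] = [+0.0000 -0.3636 -0.0909 -0.4545]
  T[1,:] = [-0.2727 +0.0000 +0.5455 +0.0909]
  T[2,:] = [-0.4167 +0.4167 +0.0000 +0.0833]
  T[3,:] = [-0.1667 +0.5000 +0.2500 +0.0000]
moduli |λ_i(T)| = 0.9124, 0.4755, 0.3441, 0.3441.
spectral radius ρ = 0.9124; 0.9124 < 1, so it converges for any x₀.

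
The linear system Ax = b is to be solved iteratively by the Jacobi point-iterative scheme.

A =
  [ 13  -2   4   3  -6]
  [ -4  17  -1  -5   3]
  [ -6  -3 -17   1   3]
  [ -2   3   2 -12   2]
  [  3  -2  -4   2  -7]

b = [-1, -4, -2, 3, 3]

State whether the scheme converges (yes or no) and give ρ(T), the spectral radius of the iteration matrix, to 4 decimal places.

Diagonal D = diag(13, 17, -17, -12, -7); L, U strict lower/upper.
Jacobi: T = -D⁻¹(L+U), T[3,2] = -(2)/(-12) = +0.1667; T[3,3] = 0.
  T[0,:] = [+0.0000, +0.1538, -0.3077, -0.2308, +0.4615]
  T[1,:] = [+0.2353, +0.0000, +0.0588, +0.2941, -0.1765]
  T[2,:] = [-0.3529, -0.1765, +0.0000, +0.0588, +0.1765]
  T[3,:] = [-0.1667, +0.2500, +0.1667, +0.0000, +0.1667]
  T[4,:] = [+0.4286, -0.2857, -0.5714, +0.2857, +0.0000]
eigenvalue magnitudes: 0.7332, 0.5821, 0.2489, 0.1509, 0.1509.
ρ = 0.7332; 0.7332 < 1: convergent.

yes, ρ = 0.7332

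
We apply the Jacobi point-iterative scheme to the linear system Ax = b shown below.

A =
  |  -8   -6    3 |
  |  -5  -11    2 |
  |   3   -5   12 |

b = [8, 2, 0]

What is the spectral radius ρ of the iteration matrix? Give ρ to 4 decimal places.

Diagonal D = diag(-8, -11, 12); L, U strict lower/upper.
Jacobi: T = -D⁻¹(L+U), T[1,2] = -(2)/(-11) = +0.1818; T[1,1] = 0.
  T[0,:] = [+0.0000 -0.7500 +0.3750]
  T[1,:] = [-0.4545 +0.0000 +0.1818]
  T[2,:] = [-0.2500 +0.4167 +0.0000]
|eigenvalues of T|: 0.6186, 0.4989, 0.1197.
ρ(T) = max|λ| = 0.6186; 0.6186 < 1: convergent.

0.6186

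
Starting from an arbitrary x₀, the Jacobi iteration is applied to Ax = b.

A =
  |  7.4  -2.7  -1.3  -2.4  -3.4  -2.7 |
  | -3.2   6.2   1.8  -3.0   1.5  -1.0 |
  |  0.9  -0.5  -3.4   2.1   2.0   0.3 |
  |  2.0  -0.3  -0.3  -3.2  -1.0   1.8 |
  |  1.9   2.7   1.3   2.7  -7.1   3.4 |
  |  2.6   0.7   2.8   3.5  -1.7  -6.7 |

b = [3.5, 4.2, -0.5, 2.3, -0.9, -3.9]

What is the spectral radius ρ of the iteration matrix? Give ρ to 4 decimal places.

A = D + L + U where D = diag(7.4, 6.2, -3.4, -3.2, -7.1, -6.7).
Jacobi: T = -D⁻¹(L+U), T[5,0] = -(2.6)/(-6.7) = +0.3881; T[5,5] = 0.
  T[0,:] = [+0.0000 +0.3649 +0.1757 +0.3243 +0.4595 +0.3649]
  T[1,:] = [+0.5161 +0.0000 -0.2903 +0.4839 -0.2419 +0.1613]
  T[2,:] = [+0.2647 -0.1471 +0.0000 +0.6176 +0.5882 +0.0882]
  T[3,:] = [+0.6250 -0.0938 -0.0938 +0.0000 -0.3125 +0.5625]
  T[4,:] = [+0.2676 +0.3803 +0.1831 +0.3803 +0.0000 +0.4789]
  T[5,:] = [+0.3881 +0.1045 +0.4179 +0.5224 -0.2537 +0.0000]
|roots of det(T-λI)|: 1.1735, 0.6656, 0.6656, 0.3059, 0.3059, 0.1141.
ρ = 1.1735; 1.1735 > 1 ⇒ diverges.

1.1735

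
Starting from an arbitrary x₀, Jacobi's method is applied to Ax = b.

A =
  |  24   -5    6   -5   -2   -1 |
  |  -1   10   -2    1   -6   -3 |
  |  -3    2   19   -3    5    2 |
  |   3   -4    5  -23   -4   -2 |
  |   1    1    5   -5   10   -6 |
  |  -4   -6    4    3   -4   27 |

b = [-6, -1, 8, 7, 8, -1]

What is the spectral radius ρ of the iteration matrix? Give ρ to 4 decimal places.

A = D + L + U where D = diag(24, 10, 19, -23, 10, 27).
T_J = -D⁻¹(L+U): T[1,3] = -(1)/(10) = -0.1000; T[1,1] = 0.
  T[0,:] = [+0.0000 +0.2083 -0.2500 +0.2083 +0.0833 +0.0417]
  T[1,:] = [+0.1000 +0.0000 +0.2000 -0.1000 +0.6000 +0.3000]
  T[2,:] = [+0.1579 -0.1053 +0.0000 +0.1579 -0.2632 -0.1053]
  T[3,:] = [+0.1304 -0.1739 +0.2174 +0.0000 -0.1739 -0.0870]
  T[4,:] = [-0.1000 -0.1000 -0.5000 +0.5000 +0.0000 +0.6000]
  T[5,:] = [+0.1481 +0.2222 -0.1481 -0.1111 +0.1481 +0.0000]
eigenvalue magnitudes: 0.6133, 0.3767, 0.3654, 0.3654, 0.1742, 0.0653.
ρ = 0.6133; 0.6133 < 1 ⇒ converges.

0.6133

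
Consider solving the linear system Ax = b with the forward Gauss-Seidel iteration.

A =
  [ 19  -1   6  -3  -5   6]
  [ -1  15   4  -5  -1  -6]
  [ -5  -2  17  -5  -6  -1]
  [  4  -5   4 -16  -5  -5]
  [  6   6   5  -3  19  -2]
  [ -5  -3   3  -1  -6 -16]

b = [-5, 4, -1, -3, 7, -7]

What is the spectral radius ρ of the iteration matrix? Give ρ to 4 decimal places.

Split A = D + L + U, D = diag(19, 15, 17, -16, 19, -16).
GS T = -(D+L)⁻¹U: row 0 first, T[0,4] = -(-5)/(19) = +0.2632; later rows by forward substitution.
  T[0,:] = [+0.0000  +0.0526  -0.3158  +0.1579  +0.2632  -0.3158]
  T[1,:] = [+0.0000  +0.0035  -0.2877  +0.3439  +0.0842  +0.3789]
  T[2,:] = [+0.0000  +0.0159  -0.1267  +0.3810  +0.4402  +0.0105]
  T[3,:] = [+0.0000  +0.0160  -0.0207  +0.0273  -0.1630  -0.5072]
  T[4,:] = [+0.0000  -0.0194  +0.2207  -0.2544  -0.2513  +0.0025]
  T[5,:] = [+0.0000  -0.0079  +0.0474  +0.0513  +0.0889  +0.0604]
|eigenvalues of T|: 0.5468, 0.1937, 0.1937, 0.0455, 0.0455, 0.0000.
ρ(T) = max|λ| = 0.5468; 0.5468 < 1 ⇒ converges.

0.5468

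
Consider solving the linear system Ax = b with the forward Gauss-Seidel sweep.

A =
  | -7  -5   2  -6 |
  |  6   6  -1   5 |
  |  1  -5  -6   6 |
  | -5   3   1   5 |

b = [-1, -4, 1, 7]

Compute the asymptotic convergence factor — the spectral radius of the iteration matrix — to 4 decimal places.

1.1991

Diagonal D = diag(-7, 6, -6, 5); L, U strict lower/upper.
GS T = -(D+L)⁻¹U: row 0 first, T[0,1] = -(-5)/(-7) = -0.7143; later rows by forward substitution.
  T[0,:] = [+0.0000 -0.7143 +0.2857 -0.8571]
  T[1,:] = [+0.0000 +0.7143 -0.1190 +0.0238]
  T[2,:] = [+0.0000 -0.7143 +0.1468 +0.8373]
  T[3,:] = [+0.0000 -1.0000 +0.3278 -1.0389]
|eigenvalues of T|: 1.1991, 0.9125, 0.1088, 0.0000.
ρ(T) = max|λ| = 1.1991; 1.1991 > 1, so it fails to converge.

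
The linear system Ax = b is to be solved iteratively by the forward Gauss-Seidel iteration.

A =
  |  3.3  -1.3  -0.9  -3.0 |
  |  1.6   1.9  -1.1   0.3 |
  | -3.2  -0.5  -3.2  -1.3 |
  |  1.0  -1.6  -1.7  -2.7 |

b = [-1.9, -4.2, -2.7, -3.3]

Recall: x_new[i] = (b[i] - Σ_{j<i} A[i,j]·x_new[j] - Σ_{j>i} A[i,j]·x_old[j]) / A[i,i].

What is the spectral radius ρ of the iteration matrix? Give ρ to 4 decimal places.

1.1205

Let D = diag(3.3, 1.9, -3.2, -2.7); L, U the strict triangles.
GS T = -(D+L)⁻¹U: row 0 first, T[0,2] = -(-0.9)/(3.3) = +0.2727; later rows by forward substitution.
  T[0,:] = [+0.0000  +0.3939  +0.2727  +0.9091]
  T[1,:] = [+0.0000  -0.3317  +0.3493  -0.9234]
  T[2,:] = [+0.0000  -0.3421  -0.3273  -1.1711]
  T[3,:] = [+0.0000  +0.5579  +0.1001  +1.6213]
|roots of det(T-λI)|: 1.1205, 0.2712, 0.1129, 0.0000.
spectral radius ρ = 1.1205; 1.1205 > 1 ⇒ diverges.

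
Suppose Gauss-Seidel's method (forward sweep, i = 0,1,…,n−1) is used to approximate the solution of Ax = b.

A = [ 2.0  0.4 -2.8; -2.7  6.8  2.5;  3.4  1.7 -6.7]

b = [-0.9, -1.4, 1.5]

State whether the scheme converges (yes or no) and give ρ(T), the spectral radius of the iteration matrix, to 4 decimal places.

Diagonal D = diag(2, 6.8, -6.7); L, U strict lower/upper.
Gauss-Seidel: T = -(D+L)⁻¹U, row 0 first, T[0,2] = -(-2.8)/(2) = +1.4000; later rows by forward substitution.
  T[0,:] = [+0.0000, -0.2000, +1.4000]
  T[1,:] = [+0.0000, -0.0794, +0.1882]
  T[2,:] = [+0.0000, -0.1216, +0.7582]
eigenvalue magnitudes: 0.7299, 0.0511, 0.0000.
spectral radius ρ = 0.7299; 0.7299 < 1, so it converges for any x₀.

yes, ρ = 0.7299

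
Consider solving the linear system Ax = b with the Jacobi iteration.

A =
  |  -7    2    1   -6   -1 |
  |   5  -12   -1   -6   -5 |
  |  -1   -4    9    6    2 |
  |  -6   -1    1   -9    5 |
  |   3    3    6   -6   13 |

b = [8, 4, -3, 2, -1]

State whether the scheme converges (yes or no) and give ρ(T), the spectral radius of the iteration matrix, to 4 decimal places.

Write A = D+L+U with D = diag(-7, -12, 9, -9, 13).
Jacobi: T = -D⁻¹(L+U), T[0,3] = -(-6)/(-7) = -0.8571; T[0,0] = 0.
  T[0,:] = [+0.0000  +0.2857  +0.1429  -0.8571  -0.1429]
  T[1,:] = [+0.4167  +0.0000  -0.0833  -0.5000  -0.4167]
  T[2,:] = [+0.1111  +0.4444  +0.0000  -0.6667  -0.2222]
  T[3,:] = [-0.6667  -0.1111  +0.1111  +0.0000  +0.5556]
  T[4,:] = [-0.2308  -0.2308  -0.4615  +0.4615  +0.0000]
|roots of det(T-λI)|: 1.3280, 0.4512, 0.4512, 0.4021, 0.0562.
ρ = 1.3280; 1.3280 > 1 ⇒ diverges.

no, ρ = 1.3280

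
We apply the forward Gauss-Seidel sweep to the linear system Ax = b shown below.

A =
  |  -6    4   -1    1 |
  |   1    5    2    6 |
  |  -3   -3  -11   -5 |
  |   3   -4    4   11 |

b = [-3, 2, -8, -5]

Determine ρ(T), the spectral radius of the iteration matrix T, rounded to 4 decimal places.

Let D = diag(-6, 5, -11, 11); L, U the strict triangles.
Gauss-Seidel: T = -(D+L)⁻¹U, row 0 first, T[0,1] = -(4)/(-6) = +0.6667; later rows by forward substitution.
  T[0,:] = [+0.0000  +0.6667  -0.1667  +0.1667]
  T[1,:] = [+0.0000  -0.1333  -0.3667  -1.2333]
  T[2,:] = [+0.0000  -0.1455  +0.1455  -0.1636]
  T[3,:] = [+0.0000  -0.1774  -0.1408  -0.4344]
eigenvalue magnitudes: 0.8464, 0.2888, 0.1352, 0.0000.
ρ(T) = max|λ| = 0.8464; 0.8464 < 1 ⇒ converges.

0.8464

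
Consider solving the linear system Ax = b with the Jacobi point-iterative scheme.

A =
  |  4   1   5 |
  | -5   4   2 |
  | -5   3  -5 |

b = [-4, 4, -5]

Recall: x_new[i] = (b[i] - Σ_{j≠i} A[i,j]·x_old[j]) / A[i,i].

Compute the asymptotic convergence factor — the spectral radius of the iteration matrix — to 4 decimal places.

Let D = diag(4, 4, -5); L, U the strict triangles.
Jacobi T = -D⁻¹(L+U): T[2,0] = -(-5)/(-5) = -1.0000; T[2,2] = 0.
  T[0,:] = [+0.0000 -0.2500 -1.2500]
  T[1,:] = [+1.2500 +0.0000 -0.5000]
  T[2,:] = [-1.0000 +0.6000 +0.0000]
|λ(T)| sorted: 1.2263, 0.9308, 0.9308.
spectral radius ρ = 1.2263; 1.2263 > 1: divergent.

1.2263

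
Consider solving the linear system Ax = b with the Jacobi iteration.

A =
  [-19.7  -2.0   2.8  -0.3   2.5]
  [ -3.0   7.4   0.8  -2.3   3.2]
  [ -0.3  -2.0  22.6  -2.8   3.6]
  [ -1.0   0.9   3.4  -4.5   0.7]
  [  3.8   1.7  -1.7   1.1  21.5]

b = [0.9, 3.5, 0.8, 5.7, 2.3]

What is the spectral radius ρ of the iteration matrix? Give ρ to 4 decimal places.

Write A = D+L+U with D = diag(-19.7, 7.4, 22.6, -4.5, 21.5).
Jacobi: T = -D⁻¹(L+U), T[3,1] = -(0.9)/(-4.5) = +0.2000; T[3,3] = 0.
  T[0,:] = [+0.0000, -0.1015, +0.1421, -0.0152, +0.1269]
  T[1,:] = [+0.4054, +0.0000, -0.1081, +0.3108, -0.4324]
  T[2,:] = [+0.0133, +0.0885, +0.0000, +0.1239, -0.1593]
  T[3,:] = [-0.2222, +0.2000, +0.7556, +0.0000, +0.1556]
  T[4,:] = [-0.1767, -0.0791, +0.0791, -0.0512, +0.0000]
|λ(T)| sorted: 0.4533, 0.3184, 0.2379, 0.2379, 0.0807.
spectral radius ρ = 0.4533; 0.4533 < 1 ⇒ converges.

0.4533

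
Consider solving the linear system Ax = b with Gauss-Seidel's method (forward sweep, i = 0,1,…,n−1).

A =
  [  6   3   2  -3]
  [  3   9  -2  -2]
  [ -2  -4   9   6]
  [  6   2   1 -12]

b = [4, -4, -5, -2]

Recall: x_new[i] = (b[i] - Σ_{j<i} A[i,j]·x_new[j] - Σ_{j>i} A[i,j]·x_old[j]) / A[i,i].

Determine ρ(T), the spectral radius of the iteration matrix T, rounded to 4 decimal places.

0.5263

A = D + L + U where D = diag(6, 9, 9, -12).
GS T = -(D+L)⁻¹U: row 0 first, T[0,1] = -(3)/(6) = -0.5000; later rows by forward substitution.
  T[0,:] = [+0.0000 -0.5000 -0.3333 +0.5000]
  T[1,:] = [+0.0000 +0.1667 +0.3333 +0.0556]
  T[2,:] = [+0.0000 -0.0370 +0.0741 -0.5309]
  T[3,:] = [+0.0000 -0.2253 -0.1049 +0.2150]
|roots of det(T-λI)|: 0.5263, 0.2653, 0.2653, 0.0000.
spectral radius ρ = 0.5263; 0.5263 < 1: convergent.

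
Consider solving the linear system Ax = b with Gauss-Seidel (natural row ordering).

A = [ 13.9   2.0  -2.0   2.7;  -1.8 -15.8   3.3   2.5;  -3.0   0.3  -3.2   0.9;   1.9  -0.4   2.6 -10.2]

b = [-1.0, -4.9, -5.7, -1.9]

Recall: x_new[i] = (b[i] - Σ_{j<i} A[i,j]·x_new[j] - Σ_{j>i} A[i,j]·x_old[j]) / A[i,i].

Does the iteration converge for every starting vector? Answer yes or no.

yes

Diagonal D = diag(13.9, -15.8, -3.2, -10.2); L, U strict lower/upper.
Gauss-Seidel: T = -(D+L)⁻¹U, row 0 first, T[0,1] = -(2)/(13.9) = -0.1439; later rows by forward substitution.
  T[0,:] = [+0.0000, -0.1439, +0.1439, -0.1942]
  T[1,:] = [+0.0000, +0.0164, +0.1925, +0.1804]
  T[2,:] = [+0.0000, +0.1364, -0.1168, +0.4803]
  T[3,:] = [+0.0000, +0.0073, -0.0105, +0.0792]
|λ(T)| sorted: 0.2106, 0.1332, 0.0561, 0.0000.
ρ = 0.2106; 0.2106 < 1 ⇒ converges.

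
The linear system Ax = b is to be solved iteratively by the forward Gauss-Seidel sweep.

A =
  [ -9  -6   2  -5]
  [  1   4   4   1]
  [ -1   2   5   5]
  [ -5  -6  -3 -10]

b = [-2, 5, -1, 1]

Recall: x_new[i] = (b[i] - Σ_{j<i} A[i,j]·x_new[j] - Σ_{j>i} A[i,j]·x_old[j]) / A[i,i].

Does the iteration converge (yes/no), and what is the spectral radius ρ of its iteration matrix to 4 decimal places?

yes, ρ = 0.9006

A = D + L + U where D = diag(-9, 4, 5, -10).
GS T = -(D+L)⁻¹U: row 0 first, T[0,3] = -(-5)/(-9) = -0.5556; later rows by forward substitution.
  T[0,:] = [+0.0000  -0.6667  +0.2222  -0.5556]
  T[1,:] = [+0.0000  +0.1667  -1.0556  -0.1111]
  T[2,:] = [+0.0000  -0.2000  +0.4667  -1.0667]
  T[3,:] = [+0.0000  +0.2933  +0.3822  +0.6644]
|λ(T)| sorted: 0.9006, 0.6084, 0.6084, 0.0000.
spectral radius ρ = 0.9006; 0.9006 < 1, so it converges for any x₀.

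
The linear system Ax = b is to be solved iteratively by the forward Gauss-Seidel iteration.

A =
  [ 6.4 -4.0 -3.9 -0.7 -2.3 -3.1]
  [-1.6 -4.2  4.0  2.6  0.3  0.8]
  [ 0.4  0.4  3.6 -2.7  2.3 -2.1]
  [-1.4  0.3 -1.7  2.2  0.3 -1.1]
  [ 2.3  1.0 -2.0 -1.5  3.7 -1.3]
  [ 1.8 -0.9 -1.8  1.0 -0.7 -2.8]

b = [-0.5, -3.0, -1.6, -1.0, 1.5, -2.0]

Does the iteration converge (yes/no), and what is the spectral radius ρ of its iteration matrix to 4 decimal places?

A = D + L + U where D = diag(6.4, -4.2, 3.6, 2.2, 3.7, -2.8).
Gauss-Seidel: T = -(D+L)⁻¹U, row 0 first, T[0,4] = -(-2.3)/(6.4) = +0.3594; later rows by forward substitution.
  T[0,:] = [+0.0000, +0.6250, +0.6094, +0.1094, +0.3594, +0.4844]
  T[1,:] = [+0.0000, -0.2381, +0.7202, +0.5774, -0.0655, +0.0060]
  T[2,:] = [+0.0000, -0.0430, -0.1477, +0.6737, -0.6715, +0.5289]
  T[3,:] = [+0.0000, +0.3970, +0.1754, +0.5115, -0.4177, +1.2161]
  T[4,:] = [+0.0000, -0.1865, -0.5822, +0.3475, -0.7380, +0.8275]
  T[5,:] = [+0.0000, +0.6943, +0.4634, -0.4526, +0.7191, +0.1969]
|λ(T)| sorted: 1.2227, 0.9397, 0.9397, 0.1501, 0.0849, 0.0000.
ρ = 1.2227; 1.2227 > 1, so it fails to converge.

no, ρ = 1.2227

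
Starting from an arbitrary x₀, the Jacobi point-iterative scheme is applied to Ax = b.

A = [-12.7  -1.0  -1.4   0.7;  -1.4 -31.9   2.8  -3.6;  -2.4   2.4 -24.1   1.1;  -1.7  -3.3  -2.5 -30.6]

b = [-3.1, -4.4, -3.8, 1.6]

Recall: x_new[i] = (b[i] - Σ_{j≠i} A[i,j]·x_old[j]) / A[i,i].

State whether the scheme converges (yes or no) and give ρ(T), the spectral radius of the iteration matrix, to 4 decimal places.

yes, ρ = 0.1970

Diagonal D = diag(-12.7, -31.9, -24.1, -30.6); L, U strict lower/upper.
Jacobi: T = -D⁻¹(L+U), T[3,2] = -(-2.5)/(-30.6) = -0.0817; T[3,3] = 0.
  T[0,:] = [+0.0000 -0.0787 -0.1102 +0.0551]
  T[1,:] = [-0.0439 +0.0000 +0.0878 -0.1129]
  T[2,:] = [-0.0996 +0.0996 +0.0000 +0.0456]
  T[3,:] = [-0.0556 -0.1078 -0.0817 +0.0000]
eigenvalue magnitudes: 0.1970, 0.1114, 0.1114, 0.0103.
ρ(T) = max|λ| = 0.1970; 0.1970 < 1: convergent.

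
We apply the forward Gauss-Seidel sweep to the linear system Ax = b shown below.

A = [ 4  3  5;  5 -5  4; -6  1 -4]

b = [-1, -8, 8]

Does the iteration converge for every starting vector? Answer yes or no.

Let D = diag(4, -5, -4); L, U the strict triangles.
T_GS = -(D+L)⁻¹U: row 0 first, T[0,2] = -(5)/(4) = -1.2500; later rows by forward substitution.
  T[0,:] = [+0.0000, -0.7500, -1.2500]
  T[1,:] = [+0.0000, -0.7500, -0.4500]
  T[2,:] = [+0.0000, +0.9375, +1.7625]
|λ(T)| sorted: 1.5816, 0.5691, 0.0000.
ρ(T) = max|λ| = 1.5816; 1.5816 > 1: divergent.

no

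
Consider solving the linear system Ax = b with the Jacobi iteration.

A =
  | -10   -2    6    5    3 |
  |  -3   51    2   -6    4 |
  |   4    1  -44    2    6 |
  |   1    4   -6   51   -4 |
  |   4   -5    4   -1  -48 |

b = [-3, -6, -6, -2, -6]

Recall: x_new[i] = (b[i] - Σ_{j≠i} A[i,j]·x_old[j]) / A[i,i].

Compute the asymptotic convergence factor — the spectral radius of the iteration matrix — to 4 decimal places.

Write A = D+L+U with D = diag(-10, 51, -44, 51, -48).
T_J = -D⁻¹(L+U): T[4,1] = -(-5)/(-48) = -0.1042; T[4,4] = 0.
  T[0,:] = [+0.0000  -0.2000  +0.6000  +0.5000  +0.3000]
  T[1,:] = [+0.0588  +0.0000  -0.0392  +0.1176  -0.0784]
  T[2,:] = [+0.0909  +0.0227  +0.0000  +0.0455  +0.1364]
  T[3,:] = [-0.0196  -0.0784  +0.1176  +0.0000  +0.0784]
  T[4,:] = [+0.0833  -0.1042  +0.0833  -0.0208  +0.0000]
moduli |λ_i(T)| = 0.3565, 0.1764, 0.1764, 0.0787, 0.0787.
ρ = 0.3565; 0.3565 < 1, so it converges for any x₀.

0.3565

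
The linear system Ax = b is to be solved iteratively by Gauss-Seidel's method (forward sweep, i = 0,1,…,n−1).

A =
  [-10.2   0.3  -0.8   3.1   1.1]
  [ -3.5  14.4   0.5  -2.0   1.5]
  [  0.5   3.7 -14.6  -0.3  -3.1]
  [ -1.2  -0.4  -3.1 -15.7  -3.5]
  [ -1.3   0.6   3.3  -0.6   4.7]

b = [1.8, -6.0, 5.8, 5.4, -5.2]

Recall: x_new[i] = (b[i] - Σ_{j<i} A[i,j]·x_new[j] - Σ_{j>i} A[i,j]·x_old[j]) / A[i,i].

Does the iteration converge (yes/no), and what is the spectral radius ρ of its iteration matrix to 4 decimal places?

yes, ρ = 0.1503

Write A = D+L+U with D = diag(-10.2, 14.4, -14.6, -15.7, 4.7).
Gauss-Seidel: T = -(D+L)⁻¹U, row 0 first, T[0,4] = -(1.1)/(-10.2) = +0.1078; later rows by forward substitution.
  T[0,:] = [+0.0000  +0.0294  -0.0784  +0.3039  +0.1078]
  T[1,:] = [+0.0000  +0.0071  -0.0538  +0.2128  -0.0780]
  T[2,:] = [+0.0000  +0.0028  -0.0163  +0.0438  -0.2284]
  T[3,:] = [+0.0000  -0.0030  +0.0106  -0.0373  -0.1841]
  T[4,:] = [+0.0000  +0.0049  -0.0020  +0.0214  +0.1766]
|roots of det(T-λI)|: 0.1503, 0.0352, 0.0249, 0.0098, 0.0000.
ρ(T) = max|λ| = 0.1503; 0.1503 < 1 ⇒ converges.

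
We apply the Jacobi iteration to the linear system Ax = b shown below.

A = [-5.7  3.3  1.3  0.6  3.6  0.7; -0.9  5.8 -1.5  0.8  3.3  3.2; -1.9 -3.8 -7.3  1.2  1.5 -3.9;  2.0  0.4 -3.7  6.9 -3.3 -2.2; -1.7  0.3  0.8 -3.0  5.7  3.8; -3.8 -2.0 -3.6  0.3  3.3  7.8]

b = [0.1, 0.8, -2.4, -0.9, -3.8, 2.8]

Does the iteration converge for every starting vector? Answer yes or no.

Write A = D+L+U with D = diag(-5.7, 5.8, -7.3, 6.9, 5.7, 7.8).
Jacobi: T = -D⁻¹(L+U), T[4,0] = -(-1.7)/(5.7) = +0.2982; T[4,4] = 0.
  T[0,:] = [+0.0000 +0.5789 +0.2281 +0.1053 +0.6316 +0.1228]
  T[1,:] = [+0.1552 +0.0000 +0.2586 -0.1379 -0.5690 -0.5517]
  T[2,:] = [-0.2603 -0.5205 +0.0000 +0.1644 +0.2055 -0.5342]
  T[3,:] = [-0.2899 -0.0580 +0.5362 +0.0000 +0.4783 +0.3188]
  T[4,:] = [+0.2982 -0.0526 -0.1404 +0.5263 +0.0000 -0.6667]
  T[5,:] = [+0.4872 +0.2564 +0.4615 -0.0385 -0.4231 +0.0000]
moduli |λ_i(T)| = 1.1358, 0.7201, 0.7201, 0.6648, 0.2426, 0.2426.
ρ(T) = max|λ| = 1.1358; 1.1358 > 1 ⇒ diverges.

no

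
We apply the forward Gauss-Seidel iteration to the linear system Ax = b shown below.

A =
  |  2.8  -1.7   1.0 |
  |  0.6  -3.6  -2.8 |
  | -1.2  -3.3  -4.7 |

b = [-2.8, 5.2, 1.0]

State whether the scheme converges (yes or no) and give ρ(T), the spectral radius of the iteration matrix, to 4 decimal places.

Split A = D + L + U, D = diag(2.8, -3.6, -4.7).
GS T = -(D+L)⁻¹U: row 0 first, T[0,2] = -(1)/(2.8) = -0.3571; later rows by forward substitution.
  T[0,:] = [+0.0000  +0.6071  -0.3571]
  T[1,:] = [+0.0000  +0.1012  -0.8373]
  T[2,:] = [+0.0000  -0.2261  +0.6791]
|λ(T)| sorted: 0.9124, 0.1321, 0.0000.
spectral radius ρ = 0.9124; 0.9124 < 1, so it converges for any x₀.

yes, ρ = 0.9124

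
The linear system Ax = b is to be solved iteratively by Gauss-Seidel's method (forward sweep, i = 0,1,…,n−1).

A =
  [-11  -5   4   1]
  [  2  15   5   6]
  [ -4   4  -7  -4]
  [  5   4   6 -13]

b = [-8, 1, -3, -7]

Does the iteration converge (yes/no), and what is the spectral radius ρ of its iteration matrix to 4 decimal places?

Write A = D+L+U with D = diag(-11, 15, -7, -13).
T_GS = -(D+L)⁻¹U: row 0 first, T[0,3] = -(1)/(-11) = +0.0909; later rows by forward substitution.
  T[0,:] = [+0.0000 -0.4545 +0.3636 +0.0909]
  T[1,:] = [+0.0000 +0.0606 -0.3818 -0.4121]
  T[2,:] = [+0.0000 +0.2944 -0.4260 -0.8589]
  T[3,:] = [+0.0000 -0.0203 -0.1742 -0.4882]
|eigenvalues of T|: 0.7709, 0.2078, 0.2078, 0.0000.
ρ(T) = max|λ| = 0.7709; 0.7709 < 1: convergent.

yes, ρ = 0.7709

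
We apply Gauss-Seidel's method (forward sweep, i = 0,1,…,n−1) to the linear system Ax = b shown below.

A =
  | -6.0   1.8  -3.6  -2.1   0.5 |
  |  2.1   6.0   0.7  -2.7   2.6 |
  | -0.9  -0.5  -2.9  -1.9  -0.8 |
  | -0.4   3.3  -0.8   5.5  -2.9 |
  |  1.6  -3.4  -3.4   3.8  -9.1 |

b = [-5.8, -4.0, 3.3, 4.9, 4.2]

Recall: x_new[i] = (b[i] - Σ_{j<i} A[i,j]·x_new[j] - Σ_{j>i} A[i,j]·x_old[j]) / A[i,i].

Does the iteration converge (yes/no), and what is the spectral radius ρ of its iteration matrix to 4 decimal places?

Let D = diag(-6, 6, -2.9, 5.5, -9.1); L, U the strict triangles.
GS T = -(D+L)⁻¹U: row 0 first, T[0,4] = -(0.5)/(-6) = +0.0833; later rows by forward substitution.
  T[0,:] = [+0.0000, +0.3000, -0.6000, -0.3500, +0.0833]
  T[1,:] = [+0.0000, -0.1050, +0.0933, +0.5725, -0.4625]
  T[2,:] = [+0.0000, -0.0750, +0.1701, -0.6453, -0.2220]
  T[3,:] = [+0.0000, +0.0739, -0.0749, -0.4628, +0.7785]
  T[4,:] = [+0.0000, +0.1509, -0.2352, -0.2276, +0.5955]
moduli |λ_i(T)| = 0.7007, 0.4123, 0.4123, 0.0178, 0.0000.
spectral radius ρ = 0.7007; 0.7007 < 1: convergent.

yes, ρ = 0.7007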